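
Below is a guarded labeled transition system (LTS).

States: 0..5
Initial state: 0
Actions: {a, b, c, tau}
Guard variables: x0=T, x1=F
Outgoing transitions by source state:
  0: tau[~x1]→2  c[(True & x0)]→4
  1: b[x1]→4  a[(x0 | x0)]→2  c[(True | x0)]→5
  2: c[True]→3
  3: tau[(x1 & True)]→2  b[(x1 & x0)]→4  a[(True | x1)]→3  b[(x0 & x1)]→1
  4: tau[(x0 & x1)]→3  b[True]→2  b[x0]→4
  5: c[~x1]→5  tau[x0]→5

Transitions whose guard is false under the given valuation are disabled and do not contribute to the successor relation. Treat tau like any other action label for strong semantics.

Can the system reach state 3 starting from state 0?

Answer: REACHABLE

Working:
10 transition(s) survive guard evaluation.
Layer 0: {0}
Layer 1: {2,4}  total {0,2,4}
Layer 2: {3}  total {0,2,3,4}
R = {0,2,3,4}
Path to 3: tau·c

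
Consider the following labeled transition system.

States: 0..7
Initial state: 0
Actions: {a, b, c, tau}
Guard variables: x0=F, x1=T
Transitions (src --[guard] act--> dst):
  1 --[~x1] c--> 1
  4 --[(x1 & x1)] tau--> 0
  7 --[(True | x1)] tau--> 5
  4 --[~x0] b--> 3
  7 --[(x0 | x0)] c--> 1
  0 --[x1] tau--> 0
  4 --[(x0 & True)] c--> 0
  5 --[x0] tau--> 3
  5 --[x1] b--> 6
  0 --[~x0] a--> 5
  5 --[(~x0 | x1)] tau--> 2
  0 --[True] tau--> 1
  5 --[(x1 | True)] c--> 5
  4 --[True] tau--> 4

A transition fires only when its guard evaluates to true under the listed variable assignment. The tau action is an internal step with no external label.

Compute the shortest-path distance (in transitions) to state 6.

Answer: 2

Analysis:
BFS to 6:
  depth 0: {0}
  depth 1: {1,5}
  depth 2: {2,6}
first hit 6 at d=2 via a·b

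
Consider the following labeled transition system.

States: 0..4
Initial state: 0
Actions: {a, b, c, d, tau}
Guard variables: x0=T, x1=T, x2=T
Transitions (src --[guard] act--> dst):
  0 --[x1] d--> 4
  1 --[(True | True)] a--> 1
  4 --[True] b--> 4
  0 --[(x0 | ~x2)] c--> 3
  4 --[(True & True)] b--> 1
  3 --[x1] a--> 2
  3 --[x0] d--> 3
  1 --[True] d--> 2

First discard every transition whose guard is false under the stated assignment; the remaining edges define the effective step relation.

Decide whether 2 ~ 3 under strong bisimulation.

Answer: NOT BISIMILAR

Trace:
Bisimulation quotient by refinement:
  P[0] = {{0,1,2,3,4}}
  P[1] = {{0},{1,3},{2},{4}}
  P[2] = {{0},{1},{2},{3},{4}}
stable after 3 split(s): 5 block(s)
class of 2: {2}; class of 3: {3}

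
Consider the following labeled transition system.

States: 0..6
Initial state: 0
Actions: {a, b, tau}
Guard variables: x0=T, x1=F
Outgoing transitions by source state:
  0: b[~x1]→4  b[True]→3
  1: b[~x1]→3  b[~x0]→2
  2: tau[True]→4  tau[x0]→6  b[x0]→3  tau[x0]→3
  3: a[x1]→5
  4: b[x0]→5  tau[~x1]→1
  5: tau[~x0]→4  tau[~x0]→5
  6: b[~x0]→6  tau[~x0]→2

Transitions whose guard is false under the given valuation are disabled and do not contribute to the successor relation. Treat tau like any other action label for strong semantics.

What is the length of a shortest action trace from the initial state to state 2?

Breadth-first toward 2:
  L0 = {0}
  L1 = {3,4}
  L2 = {1,5}
2 never appears.

Answer: UNREACHABLE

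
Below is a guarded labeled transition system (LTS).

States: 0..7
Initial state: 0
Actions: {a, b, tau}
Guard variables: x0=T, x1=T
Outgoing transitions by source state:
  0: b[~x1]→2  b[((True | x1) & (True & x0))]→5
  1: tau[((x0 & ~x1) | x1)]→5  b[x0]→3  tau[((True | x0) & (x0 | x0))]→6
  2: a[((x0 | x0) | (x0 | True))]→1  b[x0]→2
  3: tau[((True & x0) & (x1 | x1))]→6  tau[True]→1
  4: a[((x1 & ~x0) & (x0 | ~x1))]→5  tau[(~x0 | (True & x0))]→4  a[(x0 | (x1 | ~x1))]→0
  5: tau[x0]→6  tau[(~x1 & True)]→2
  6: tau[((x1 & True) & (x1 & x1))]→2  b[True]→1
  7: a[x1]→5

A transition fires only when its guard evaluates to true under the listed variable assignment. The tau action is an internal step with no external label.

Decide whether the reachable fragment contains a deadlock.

Answer: DEADLOCK-FREE

Working:
Reach set: {0,1,2,3,5,6}
  0: b→5  [deg 1]
  1: b→3  tau→5  tau→6  [deg 3]
  2: a→1  b→2  [deg 2]
  3: tau→1  tau→6  [deg 2]
  5: tau→6  [deg 1]
  6: b→1  tau→2  [deg 2]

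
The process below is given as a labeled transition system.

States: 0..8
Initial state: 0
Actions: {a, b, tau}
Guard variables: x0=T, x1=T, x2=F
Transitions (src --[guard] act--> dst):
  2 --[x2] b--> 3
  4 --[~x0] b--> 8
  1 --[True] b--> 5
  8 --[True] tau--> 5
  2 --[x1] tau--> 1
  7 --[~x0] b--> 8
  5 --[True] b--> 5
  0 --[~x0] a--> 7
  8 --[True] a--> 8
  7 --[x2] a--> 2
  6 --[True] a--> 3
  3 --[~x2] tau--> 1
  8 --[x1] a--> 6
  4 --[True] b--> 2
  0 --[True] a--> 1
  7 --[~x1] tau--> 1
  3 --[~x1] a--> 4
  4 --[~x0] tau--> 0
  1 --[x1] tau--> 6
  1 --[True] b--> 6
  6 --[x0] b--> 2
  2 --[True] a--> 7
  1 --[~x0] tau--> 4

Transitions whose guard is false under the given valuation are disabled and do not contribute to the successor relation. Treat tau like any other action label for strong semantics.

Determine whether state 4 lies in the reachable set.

Answer: UNREACHABLE

Working:
Guard filter leaves 14 enabled edge(s).
Layer 0: {0}
Layer 1: {1}  total {0,1}
Layer 2: {5,6}  total {0,1,5,6}
Layer 3: {2,3}  total {0,1,2,3,5,6}
Layer 4: {7}  total {0,1,2,3,5,6,7}
Reachable = {0,1,2,3,5,6,7}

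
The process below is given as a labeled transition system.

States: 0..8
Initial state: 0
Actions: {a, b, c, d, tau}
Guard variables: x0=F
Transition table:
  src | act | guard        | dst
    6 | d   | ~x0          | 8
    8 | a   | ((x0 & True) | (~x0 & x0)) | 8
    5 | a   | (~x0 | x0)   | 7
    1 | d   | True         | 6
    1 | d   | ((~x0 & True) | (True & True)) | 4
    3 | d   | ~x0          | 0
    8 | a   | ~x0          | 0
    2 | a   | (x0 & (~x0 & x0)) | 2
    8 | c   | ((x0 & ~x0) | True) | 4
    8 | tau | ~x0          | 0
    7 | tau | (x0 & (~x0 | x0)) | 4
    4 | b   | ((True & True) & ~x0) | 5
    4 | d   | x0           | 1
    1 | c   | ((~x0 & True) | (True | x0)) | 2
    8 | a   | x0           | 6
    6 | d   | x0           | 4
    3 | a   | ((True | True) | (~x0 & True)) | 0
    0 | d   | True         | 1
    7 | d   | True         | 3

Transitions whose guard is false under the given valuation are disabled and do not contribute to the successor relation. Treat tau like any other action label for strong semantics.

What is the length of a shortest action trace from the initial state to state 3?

Layered search for 3:
  Layer 0: {0}
  Layer 1: {1}
  Layer 2: {2,4,6}
  Layer 3: {5,8}
  Layer 4: {7}
  Layer 5: {3}
first hit 3 at d=5 via d·d·b·a·d

Answer: 5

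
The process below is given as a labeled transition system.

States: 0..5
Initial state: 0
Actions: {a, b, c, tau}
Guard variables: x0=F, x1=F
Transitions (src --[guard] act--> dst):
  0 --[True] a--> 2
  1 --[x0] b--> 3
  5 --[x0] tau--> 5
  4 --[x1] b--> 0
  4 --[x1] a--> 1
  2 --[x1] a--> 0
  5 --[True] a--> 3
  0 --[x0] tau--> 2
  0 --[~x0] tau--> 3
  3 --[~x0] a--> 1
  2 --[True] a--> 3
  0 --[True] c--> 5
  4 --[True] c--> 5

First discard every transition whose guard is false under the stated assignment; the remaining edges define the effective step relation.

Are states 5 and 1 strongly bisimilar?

Answer: NOT BISIMILAR

Trace:
Compute ~ classes (split until stable):
  P[0] = {{0,1,2,3,4,5}}
  P[1] = {{0},{1},{2,3,5},{4}}
  P[2] = {{0},{1},{2,5},{3},{4}}
stable after 3 split(s): 5 block(s)
[5]={2,5}  [1]={1}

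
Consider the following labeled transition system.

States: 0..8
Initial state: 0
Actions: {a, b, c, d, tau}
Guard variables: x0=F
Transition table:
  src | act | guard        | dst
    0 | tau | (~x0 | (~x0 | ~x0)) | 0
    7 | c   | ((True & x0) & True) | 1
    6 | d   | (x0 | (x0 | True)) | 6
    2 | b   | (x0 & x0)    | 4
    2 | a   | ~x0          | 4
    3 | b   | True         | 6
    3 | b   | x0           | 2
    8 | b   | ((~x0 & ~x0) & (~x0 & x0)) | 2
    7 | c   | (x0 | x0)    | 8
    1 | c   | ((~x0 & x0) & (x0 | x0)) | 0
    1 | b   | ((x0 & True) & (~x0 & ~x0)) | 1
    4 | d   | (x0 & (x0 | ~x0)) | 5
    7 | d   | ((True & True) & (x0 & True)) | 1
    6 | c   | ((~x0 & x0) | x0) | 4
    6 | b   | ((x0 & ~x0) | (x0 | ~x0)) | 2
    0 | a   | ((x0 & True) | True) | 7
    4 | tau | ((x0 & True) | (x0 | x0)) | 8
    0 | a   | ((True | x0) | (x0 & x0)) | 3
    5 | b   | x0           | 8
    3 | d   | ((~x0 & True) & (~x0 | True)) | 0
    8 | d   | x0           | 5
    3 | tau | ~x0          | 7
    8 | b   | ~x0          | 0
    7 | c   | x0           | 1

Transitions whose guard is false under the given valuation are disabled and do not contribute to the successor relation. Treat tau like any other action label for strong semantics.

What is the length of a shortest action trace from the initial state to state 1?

Answer: UNREACHABLE

Trace:
BFS to 1:
  depth 0: {0}
  depth 1: {3,7}
  depth 2: {6}
  depth 3: {2}
  depth 4: {4}
1 never appears.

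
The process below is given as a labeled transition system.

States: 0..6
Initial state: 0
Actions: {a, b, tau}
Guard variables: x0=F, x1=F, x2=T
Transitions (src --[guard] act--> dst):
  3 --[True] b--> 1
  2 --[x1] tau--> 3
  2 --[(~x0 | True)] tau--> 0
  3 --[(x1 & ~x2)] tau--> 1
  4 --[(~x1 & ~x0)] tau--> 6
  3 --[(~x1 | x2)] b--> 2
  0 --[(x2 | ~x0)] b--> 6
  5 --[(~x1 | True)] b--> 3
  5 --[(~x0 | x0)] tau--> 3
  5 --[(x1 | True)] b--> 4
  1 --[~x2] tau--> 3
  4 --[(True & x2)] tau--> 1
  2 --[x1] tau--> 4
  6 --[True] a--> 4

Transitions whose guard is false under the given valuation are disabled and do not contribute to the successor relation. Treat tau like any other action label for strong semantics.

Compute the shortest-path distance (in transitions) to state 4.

Breadth-first toward 4:
  L0 = {0}
  L1 = {6}
  L2 = {4}
4 enters at depth 2; path b·a

Answer: 2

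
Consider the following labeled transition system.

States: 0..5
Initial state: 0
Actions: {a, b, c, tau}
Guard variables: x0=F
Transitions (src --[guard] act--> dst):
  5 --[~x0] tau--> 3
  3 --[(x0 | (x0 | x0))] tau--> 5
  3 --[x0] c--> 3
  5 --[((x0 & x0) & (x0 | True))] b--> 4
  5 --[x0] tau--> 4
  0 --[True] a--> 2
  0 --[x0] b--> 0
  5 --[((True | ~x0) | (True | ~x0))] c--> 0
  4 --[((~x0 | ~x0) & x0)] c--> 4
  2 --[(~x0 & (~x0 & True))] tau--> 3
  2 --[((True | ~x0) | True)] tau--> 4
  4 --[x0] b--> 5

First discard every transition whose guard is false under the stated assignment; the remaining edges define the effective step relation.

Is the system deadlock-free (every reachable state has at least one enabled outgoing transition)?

Answer: DEADLOCK at state 3

Trace:
Reachable = {0,2,3,4}
  0: a→2  [1 exit(s)]
  2: tau→3  tau→4  [2 exit(s)]
  3: ∅  [STUCK]
  4: ∅  [STUCK]
trace reaching 3: a·tau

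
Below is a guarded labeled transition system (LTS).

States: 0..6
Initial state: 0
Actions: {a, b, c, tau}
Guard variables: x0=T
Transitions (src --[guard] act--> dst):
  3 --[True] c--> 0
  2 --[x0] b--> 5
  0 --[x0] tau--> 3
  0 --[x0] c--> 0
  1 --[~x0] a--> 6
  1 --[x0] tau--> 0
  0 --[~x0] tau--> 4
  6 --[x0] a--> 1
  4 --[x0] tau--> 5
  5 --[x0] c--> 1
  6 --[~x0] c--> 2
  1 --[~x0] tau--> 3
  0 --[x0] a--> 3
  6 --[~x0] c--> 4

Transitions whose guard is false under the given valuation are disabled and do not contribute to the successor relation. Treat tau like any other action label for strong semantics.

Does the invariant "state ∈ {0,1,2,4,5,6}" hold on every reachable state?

Allowed set {0,1,2,4,5,6}
Reachable = {0,3}
  0: safe
  3: ✗ unsafe
counterexample path to 3: tau

Answer: INVARIANT VIOLATED at state 3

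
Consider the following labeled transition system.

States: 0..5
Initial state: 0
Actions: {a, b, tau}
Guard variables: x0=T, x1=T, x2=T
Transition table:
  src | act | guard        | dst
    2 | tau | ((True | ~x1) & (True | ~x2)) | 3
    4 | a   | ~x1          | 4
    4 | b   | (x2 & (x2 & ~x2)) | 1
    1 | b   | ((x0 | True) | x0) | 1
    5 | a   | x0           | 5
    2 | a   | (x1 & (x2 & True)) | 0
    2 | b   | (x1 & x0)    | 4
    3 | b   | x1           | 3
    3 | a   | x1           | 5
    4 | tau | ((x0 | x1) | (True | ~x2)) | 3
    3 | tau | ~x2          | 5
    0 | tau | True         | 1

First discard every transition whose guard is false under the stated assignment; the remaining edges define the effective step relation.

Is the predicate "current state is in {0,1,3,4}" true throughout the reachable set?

Answer: INVARIANT HOLDS

Analysis:
Allowed set {0,1,3,4}
Reachable = {0,1}
  0: ✓
  1: ✓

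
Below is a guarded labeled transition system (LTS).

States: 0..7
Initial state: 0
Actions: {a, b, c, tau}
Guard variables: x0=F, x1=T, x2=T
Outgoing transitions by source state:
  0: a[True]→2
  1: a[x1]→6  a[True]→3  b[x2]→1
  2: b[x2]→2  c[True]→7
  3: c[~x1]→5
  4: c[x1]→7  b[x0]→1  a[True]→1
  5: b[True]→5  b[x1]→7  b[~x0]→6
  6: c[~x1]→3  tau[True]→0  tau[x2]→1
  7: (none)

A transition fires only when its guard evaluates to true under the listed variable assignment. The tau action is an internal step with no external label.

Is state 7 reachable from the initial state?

Guard filter leaves 13 enabled edge(s).
depth 0: {0}
depth 1: {2}  total {0,2}
depth 2: {7}  total {0,2,7}
Reachable = {0,2,7}
Path to 7: a·c

Answer: REACHABLE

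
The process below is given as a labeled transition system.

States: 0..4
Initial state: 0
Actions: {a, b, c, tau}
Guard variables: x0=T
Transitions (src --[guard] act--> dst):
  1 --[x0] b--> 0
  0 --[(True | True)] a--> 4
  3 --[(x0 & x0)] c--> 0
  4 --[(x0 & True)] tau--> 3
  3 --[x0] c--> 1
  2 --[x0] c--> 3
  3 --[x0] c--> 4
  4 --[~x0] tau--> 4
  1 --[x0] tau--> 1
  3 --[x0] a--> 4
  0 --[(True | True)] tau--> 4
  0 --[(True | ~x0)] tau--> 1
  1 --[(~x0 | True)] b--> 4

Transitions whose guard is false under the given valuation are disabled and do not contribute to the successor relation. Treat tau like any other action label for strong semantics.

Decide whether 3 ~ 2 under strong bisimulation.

Answer: NOT BISIMILAR

Analysis:
Refine partition for ~:
  P[0] = {{0,1,2,3,4}}
  P[1] = {{0},{1},{2},{3},{4}}
Fixed point at round 2; 5 class(es).
3∈{3}, 2∈{2}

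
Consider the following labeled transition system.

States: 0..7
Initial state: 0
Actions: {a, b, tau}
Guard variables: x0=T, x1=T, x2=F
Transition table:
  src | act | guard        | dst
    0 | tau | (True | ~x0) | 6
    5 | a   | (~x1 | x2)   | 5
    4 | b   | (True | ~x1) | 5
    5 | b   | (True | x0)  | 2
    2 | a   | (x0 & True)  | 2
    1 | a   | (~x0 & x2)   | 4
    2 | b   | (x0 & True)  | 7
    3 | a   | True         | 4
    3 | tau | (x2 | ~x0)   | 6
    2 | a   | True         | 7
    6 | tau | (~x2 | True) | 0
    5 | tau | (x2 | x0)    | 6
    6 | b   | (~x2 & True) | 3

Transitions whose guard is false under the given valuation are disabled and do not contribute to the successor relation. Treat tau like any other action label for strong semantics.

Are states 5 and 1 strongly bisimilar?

Answer: NOT BISIMILAR

Working:
Compute ~ classes (split until stable):
  P[0] = {{0,1,2,3,4,5,6,7}}
  P[1] = {{0},{1,7},{2},{3},{4},{5,6}}
  P[2] = {{0},{1,7},{2},{3},{4},{5},{6}}
Fixed point at round 3; 7 class(es).
5∈{5}, 1∈{1,7}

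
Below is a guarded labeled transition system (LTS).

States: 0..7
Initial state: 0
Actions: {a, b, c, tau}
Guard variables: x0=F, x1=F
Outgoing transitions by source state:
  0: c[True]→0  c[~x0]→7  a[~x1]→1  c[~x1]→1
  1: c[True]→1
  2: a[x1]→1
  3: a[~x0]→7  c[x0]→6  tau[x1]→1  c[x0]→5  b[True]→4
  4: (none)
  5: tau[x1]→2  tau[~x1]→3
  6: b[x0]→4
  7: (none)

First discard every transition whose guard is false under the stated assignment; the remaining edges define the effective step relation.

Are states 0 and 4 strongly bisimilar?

Bisimulation quotient by refinement:
  round 0: {{0,1,2,3,4,5,6,7}}
  round 1: {{0},{1},{2,4,6,7},{3},{5}}
Fixed point at round 2; 5 class(es).
class of 0: {0}; class of 4: {2,4,6,7}

Answer: NOT BISIMILAR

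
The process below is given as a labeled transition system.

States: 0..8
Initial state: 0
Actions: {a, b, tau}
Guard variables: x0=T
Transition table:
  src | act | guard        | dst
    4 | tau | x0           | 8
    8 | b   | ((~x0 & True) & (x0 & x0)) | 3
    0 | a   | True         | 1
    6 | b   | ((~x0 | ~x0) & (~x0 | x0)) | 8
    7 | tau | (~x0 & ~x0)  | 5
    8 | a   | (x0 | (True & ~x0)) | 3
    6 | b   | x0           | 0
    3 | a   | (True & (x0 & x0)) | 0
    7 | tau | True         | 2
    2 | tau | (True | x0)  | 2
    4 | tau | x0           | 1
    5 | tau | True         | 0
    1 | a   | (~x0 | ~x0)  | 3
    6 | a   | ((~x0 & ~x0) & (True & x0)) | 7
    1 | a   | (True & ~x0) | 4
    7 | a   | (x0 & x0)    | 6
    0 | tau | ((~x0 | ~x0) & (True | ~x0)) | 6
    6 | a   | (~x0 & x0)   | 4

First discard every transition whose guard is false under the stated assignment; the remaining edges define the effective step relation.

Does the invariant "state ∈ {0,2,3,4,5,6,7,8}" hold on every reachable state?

Safe = {0,2,3,4,5,6,7,8}
Reachable = {0,1}
  0: safe
  1: VIOLATES
counterexample path to 1: a

Answer: INVARIANT VIOLATED at state 1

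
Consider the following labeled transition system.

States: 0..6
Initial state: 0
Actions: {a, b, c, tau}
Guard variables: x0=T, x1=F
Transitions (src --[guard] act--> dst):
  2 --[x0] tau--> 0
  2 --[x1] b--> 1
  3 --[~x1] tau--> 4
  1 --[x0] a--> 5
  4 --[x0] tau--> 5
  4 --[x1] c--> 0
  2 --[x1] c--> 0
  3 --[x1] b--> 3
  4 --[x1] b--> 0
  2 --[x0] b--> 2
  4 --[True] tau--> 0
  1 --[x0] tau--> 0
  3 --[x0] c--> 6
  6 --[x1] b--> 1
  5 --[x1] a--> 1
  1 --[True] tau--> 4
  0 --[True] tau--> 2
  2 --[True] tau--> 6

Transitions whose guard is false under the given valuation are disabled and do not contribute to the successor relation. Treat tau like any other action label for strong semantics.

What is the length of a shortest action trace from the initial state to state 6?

Answer: 2

Trace:
Breadth-first toward 6:
  depth 0: {0}
  depth 1: {2}
  depth 2: {6}
depth(6)=2, e.g. tau·tau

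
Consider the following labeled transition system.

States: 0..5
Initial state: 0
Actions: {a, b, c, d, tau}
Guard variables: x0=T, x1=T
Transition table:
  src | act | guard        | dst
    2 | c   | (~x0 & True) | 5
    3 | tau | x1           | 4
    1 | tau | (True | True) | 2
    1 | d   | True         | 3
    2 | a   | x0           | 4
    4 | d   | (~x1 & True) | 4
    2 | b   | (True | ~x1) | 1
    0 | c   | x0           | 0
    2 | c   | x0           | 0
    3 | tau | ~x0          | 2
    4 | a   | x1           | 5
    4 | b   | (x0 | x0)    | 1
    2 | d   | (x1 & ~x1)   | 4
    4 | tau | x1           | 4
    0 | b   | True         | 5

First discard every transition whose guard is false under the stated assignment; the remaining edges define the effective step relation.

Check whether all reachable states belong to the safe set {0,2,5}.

Safe = {0,2,5}
Reachable = {0,5}
  0: ok
  5: ok

Answer: INVARIANT HOLDS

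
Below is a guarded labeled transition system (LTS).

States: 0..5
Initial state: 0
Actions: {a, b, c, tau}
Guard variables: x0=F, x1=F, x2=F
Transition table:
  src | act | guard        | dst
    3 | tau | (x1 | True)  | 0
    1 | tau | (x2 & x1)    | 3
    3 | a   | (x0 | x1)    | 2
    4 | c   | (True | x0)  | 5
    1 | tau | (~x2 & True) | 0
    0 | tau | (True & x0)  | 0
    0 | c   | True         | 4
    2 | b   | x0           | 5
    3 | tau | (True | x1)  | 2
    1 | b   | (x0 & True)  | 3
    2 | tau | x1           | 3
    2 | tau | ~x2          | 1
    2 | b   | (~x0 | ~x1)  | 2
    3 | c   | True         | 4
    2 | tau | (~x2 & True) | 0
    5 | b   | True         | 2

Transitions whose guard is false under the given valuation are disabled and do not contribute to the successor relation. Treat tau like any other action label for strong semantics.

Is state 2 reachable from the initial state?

Guard filter leaves 10 enabled edge(s).
L0 = {0}
L1 = {4}  now seen {0,4}
L2 = {5}  now seen {0,4,5}
L3 = {2}  now seen {0,2,4,5}
L4 = {1}  now seen {0,1,2,4,5}
R = {0,1,2,4,5}
trace reaching 2: c·c·b

Answer: REACHABLE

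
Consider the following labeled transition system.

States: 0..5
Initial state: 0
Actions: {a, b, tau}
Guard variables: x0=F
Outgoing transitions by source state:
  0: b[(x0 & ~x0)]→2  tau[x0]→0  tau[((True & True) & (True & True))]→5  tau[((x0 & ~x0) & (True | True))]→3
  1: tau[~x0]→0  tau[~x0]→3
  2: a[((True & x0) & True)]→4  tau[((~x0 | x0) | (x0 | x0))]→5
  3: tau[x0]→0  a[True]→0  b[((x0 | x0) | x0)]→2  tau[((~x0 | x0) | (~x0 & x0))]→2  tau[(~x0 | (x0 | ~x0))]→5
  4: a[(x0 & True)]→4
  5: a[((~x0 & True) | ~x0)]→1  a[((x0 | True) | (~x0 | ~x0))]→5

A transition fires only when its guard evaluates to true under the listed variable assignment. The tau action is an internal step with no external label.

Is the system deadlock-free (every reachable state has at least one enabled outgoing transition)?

Answer: DEADLOCK-FREE

Working:
Reach set: {0,1,2,3,5}
  0: tau→5  [1 out]
  1: tau→0  tau→3  [2 out]
  2: tau→5  [1 out]
  3: a→0  tau→2  tau→5  [3 out]
  5: a→1  a→5  [2 out]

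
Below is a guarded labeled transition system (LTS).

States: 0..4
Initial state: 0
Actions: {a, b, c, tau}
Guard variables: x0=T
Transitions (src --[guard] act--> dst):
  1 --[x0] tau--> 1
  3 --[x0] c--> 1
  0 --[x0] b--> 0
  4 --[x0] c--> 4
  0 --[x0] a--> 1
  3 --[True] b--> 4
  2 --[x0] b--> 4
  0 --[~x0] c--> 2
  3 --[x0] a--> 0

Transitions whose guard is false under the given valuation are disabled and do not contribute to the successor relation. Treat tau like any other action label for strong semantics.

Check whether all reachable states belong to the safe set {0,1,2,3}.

Allowed set {0,1,2,3}
R = {0,1}
  0: ✓
  1: ✓

Answer: INVARIANT HOLDS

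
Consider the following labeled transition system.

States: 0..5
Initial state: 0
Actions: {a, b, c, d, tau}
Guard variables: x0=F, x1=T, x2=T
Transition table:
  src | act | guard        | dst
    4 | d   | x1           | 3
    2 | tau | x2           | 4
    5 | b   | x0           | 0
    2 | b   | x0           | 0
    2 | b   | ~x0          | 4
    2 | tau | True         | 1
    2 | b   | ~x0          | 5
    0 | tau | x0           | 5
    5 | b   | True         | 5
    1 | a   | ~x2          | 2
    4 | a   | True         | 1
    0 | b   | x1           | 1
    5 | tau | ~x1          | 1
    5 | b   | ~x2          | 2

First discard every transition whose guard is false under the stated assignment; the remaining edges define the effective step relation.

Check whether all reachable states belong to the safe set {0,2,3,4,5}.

Answer: INVARIANT VIOLATED at state 1

Analysis:
Inv-set: {0,2,3,4,5}
Reachable = {0,1}
  0: ok
  1: ✗ unsafe
counterexample path to 1: b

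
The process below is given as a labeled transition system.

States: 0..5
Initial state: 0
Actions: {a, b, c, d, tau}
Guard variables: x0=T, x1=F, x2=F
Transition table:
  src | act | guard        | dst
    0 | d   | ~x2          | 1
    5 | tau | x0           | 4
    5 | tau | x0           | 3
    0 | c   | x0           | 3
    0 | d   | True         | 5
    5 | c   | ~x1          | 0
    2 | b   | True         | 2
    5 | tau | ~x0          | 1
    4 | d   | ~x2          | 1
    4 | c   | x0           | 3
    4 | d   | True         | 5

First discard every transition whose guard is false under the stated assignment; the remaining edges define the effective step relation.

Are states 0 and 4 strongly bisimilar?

Answer: BISIMILAR

Analysis:
Bisimulation quotient by refinement:
  round 0: {{0,1,2,3,4,5}}
  round 1: {{0,4},{1,3},{2},{5}}
stable after 2 split(s): 4 block(s)
class of 0: {0,4}; class of 4: {0,4}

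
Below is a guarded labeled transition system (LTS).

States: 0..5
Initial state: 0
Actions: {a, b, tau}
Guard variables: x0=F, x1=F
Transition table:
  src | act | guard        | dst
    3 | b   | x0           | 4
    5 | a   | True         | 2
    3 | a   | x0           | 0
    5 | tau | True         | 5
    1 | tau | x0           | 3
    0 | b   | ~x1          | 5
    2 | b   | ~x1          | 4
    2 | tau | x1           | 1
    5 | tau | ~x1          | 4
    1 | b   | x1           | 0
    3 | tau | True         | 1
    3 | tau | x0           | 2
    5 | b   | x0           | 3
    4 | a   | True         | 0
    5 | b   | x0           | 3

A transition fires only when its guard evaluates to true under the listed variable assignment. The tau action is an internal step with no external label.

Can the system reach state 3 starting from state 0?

Guard filter leaves 7 enabled edge(s).
Layer 0: {0}
Layer 1: {5}  total {0,5}
Layer 2: {2,4}  total {0,2,4,5}
Reach set: {0,2,4,5}

Answer: UNREACHABLE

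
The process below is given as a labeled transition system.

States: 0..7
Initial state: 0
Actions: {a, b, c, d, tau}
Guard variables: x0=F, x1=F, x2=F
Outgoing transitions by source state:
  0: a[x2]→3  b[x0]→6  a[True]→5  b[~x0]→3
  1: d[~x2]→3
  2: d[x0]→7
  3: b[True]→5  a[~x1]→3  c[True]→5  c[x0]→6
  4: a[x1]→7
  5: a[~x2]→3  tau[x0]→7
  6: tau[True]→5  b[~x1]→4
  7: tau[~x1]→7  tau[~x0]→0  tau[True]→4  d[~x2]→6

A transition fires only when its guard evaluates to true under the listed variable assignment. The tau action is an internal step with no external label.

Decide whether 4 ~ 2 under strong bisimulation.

Answer: BISIMILAR

Working:
Refine partition for ~:
  π0 = {{0,1,2,3,4,5,6,7}}
  π1 = {{0},{1},{2,4},{3},{5},{6},{7}}
7 equivalence class(es) (converged in 2)
4∈{2,4}, 2∈{2,4}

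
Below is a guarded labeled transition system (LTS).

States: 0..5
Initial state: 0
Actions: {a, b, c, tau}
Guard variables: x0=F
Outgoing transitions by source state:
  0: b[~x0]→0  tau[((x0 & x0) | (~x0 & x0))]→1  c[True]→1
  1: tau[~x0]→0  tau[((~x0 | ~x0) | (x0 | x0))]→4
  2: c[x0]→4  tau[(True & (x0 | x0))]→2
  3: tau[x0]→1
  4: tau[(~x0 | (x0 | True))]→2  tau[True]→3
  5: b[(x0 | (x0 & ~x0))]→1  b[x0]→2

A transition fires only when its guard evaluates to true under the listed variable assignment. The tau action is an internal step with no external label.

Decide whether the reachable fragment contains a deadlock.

Reachable = {0,1,2,3,4}
  0: b→0  c→1  [deg 2]
  1: tau→0  tau→4  [deg 2]
  2: ∅  [STUCK]
  3: ∅  [STUCK]
  4: tau→2  tau→3  [deg 2]
witness 2: c·tau·tau

Answer: DEADLOCK at state 2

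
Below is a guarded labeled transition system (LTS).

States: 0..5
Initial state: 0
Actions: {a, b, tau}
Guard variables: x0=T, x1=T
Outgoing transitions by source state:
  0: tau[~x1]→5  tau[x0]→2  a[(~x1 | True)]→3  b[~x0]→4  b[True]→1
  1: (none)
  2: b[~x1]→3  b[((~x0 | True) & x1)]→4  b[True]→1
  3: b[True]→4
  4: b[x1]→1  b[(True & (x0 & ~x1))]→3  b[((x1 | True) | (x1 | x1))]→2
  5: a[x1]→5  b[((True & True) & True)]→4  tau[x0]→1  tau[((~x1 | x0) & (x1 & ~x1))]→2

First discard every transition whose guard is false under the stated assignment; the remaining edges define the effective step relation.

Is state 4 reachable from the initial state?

Answer: REACHABLE

Trace:
Guard filter leaves 11 enabled edge(s).
L0 = {0}
L1 = {1,2,3}  total {0,1,2,3}
L2 = {4}  total {0,1,2,3,4}
Reach set: {0,1,2,3,4}
witness 4: tau·b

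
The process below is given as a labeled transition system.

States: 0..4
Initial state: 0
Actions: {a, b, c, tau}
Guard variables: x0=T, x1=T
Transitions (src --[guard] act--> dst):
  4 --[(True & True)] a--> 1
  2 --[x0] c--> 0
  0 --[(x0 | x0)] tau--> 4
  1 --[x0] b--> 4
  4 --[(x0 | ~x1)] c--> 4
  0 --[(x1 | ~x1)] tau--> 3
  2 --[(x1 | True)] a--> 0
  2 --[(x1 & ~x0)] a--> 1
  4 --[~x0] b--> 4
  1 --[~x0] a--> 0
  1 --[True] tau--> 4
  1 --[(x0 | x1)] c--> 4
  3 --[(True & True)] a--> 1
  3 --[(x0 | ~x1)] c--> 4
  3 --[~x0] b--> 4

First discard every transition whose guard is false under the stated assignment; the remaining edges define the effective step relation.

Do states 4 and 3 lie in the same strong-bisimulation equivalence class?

Answer: BISIMILAR

Analysis:
Refine partition for ~:
  π0 = {{0,1,2,3,4}}
  π1 = {{0},{1},{2,3,4}}
  π2 = {{0},{1},{2},{3,4}}
4 equivalence class(es) (converged in 3)
[4]={3,4}  [3]={3,4}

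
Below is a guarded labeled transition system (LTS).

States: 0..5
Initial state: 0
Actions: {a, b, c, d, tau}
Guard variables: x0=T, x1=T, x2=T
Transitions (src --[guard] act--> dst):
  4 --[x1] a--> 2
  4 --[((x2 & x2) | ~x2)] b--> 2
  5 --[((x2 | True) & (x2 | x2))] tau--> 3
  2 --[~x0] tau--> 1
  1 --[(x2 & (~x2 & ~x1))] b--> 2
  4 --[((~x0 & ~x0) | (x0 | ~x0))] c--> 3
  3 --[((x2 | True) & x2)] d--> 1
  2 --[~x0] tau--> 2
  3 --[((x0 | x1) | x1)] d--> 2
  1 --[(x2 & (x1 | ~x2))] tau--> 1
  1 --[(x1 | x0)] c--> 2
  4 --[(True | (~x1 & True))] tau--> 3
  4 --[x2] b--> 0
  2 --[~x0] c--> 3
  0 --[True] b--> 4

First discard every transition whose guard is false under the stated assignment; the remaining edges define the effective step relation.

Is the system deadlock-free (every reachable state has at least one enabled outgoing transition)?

Answer: DEADLOCK at state 2

Trace:
R = {0,1,2,3,4}
  0: b→4  [deg 1]
  1: c→2  tau→1  [deg 2]
  2: ∅  [STUCK]
  3: d→1  d→2  [deg 2]
  4: a→2  b→0  b→2  c→3  tau→3  [deg 5]
Path to 2: b·a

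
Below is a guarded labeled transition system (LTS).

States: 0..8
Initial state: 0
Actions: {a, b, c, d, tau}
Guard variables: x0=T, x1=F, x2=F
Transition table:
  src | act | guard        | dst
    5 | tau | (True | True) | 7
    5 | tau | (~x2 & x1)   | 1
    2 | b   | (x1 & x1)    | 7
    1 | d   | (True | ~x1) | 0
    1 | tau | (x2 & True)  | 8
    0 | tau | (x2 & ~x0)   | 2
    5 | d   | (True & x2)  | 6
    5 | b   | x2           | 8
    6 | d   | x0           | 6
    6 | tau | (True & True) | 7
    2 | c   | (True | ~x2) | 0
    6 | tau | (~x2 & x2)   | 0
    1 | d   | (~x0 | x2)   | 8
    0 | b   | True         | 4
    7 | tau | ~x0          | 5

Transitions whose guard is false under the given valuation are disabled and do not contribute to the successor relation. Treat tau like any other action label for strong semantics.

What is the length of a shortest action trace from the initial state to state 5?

Answer: UNREACHABLE

Analysis:
BFS to 5:
  depth 0: {0}
  depth 1: {4}
5 never appears.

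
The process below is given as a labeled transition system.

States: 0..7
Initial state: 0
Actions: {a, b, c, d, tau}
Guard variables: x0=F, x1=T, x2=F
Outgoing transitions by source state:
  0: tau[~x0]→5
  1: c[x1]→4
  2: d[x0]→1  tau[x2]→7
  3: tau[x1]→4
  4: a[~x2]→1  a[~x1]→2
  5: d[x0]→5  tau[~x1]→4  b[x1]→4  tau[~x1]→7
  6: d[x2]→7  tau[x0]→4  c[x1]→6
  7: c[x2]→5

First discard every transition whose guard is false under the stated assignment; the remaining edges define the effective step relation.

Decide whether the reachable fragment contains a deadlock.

Reachable = {0,1,4,5}
  0: tau→5  [1 exit(s)]
  1: c→4  [1 exit(s)]
  4: a→1  [1 exit(s)]
  5: b→4  [1 exit(s)]

Answer: DEADLOCK-FREE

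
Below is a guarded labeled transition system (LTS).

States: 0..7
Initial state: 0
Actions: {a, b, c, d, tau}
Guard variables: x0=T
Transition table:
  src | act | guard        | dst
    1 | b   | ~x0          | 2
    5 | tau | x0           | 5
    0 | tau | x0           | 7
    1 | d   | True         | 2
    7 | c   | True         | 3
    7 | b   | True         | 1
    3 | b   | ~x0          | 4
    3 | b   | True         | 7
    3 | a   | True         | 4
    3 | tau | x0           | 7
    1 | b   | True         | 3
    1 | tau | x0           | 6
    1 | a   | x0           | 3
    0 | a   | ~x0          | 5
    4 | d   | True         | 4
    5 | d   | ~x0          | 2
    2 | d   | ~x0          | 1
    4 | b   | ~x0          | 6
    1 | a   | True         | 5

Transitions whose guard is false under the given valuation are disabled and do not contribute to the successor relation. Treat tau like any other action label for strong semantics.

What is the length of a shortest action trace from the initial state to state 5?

Breadth-first toward 5:
  Layer 0: {0}
  Layer 1: {7}
  Layer 2: {1,3}
  Layer 3: {2,4,5,6}
5 enters at depth 3; path tau·b·a

Answer: 3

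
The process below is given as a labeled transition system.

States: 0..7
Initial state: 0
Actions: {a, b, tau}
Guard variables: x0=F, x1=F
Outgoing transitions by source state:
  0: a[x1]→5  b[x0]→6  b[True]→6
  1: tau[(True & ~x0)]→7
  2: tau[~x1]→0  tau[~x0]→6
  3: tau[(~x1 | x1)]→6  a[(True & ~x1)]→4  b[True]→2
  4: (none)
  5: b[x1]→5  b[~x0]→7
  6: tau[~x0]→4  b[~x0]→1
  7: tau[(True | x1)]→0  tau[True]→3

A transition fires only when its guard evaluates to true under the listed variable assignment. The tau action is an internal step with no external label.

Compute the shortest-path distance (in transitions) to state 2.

BFS to 2:
  L0 = {0}
  L1 = {6}
  L2 = {1,4}
  L3 = {7}
  L4 = {3}
  L5 = {2}
2 enters at depth 5; path b·b·tau·tau·b

Answer: 5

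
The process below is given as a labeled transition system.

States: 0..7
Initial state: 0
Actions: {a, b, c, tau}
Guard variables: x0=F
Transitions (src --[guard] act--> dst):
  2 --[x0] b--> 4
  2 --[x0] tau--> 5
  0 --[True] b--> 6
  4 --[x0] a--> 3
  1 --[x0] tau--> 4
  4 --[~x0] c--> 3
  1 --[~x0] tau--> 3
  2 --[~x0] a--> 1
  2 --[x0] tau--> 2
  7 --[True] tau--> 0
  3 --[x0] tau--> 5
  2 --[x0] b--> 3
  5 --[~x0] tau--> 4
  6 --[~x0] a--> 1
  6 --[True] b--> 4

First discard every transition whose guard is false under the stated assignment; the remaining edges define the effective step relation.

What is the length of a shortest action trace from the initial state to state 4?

Answer: 2

Trace:
Breadth-first toward 4:
  depth 0: {0}
  depth 1: {6}
  depth 2: {1,4}
first hit 4 at d=2 via b·b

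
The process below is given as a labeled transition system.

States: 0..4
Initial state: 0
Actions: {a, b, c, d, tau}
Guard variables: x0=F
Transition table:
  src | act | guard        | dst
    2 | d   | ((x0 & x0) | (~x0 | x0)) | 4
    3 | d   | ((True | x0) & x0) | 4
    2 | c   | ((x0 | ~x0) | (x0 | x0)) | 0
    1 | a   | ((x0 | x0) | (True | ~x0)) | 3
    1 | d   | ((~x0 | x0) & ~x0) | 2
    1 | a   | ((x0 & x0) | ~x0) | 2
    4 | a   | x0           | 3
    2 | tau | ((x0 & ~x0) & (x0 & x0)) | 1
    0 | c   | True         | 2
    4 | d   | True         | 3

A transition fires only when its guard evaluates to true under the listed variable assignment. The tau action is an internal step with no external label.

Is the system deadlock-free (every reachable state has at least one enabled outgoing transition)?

Answer: DEADLOCK at state 3

Trace:
R = {0,2,3,4}
  0: c→2  [1 out]
  2: c→0  d→4  [2 out]
  3: ∅  [deadlock]
  4: d→3  [1 out]
trace reaching 3: c·d·d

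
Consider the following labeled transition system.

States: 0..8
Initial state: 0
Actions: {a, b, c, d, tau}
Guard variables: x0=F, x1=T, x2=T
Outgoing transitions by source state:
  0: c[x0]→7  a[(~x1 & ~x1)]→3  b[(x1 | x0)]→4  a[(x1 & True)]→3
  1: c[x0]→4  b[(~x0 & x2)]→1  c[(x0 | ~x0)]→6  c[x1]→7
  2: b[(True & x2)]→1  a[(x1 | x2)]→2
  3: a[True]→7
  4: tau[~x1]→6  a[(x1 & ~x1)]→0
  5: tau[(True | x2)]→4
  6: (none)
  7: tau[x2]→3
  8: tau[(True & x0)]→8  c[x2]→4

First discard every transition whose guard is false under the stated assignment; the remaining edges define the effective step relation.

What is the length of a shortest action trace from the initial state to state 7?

Answer: 2

Analysis:
Layered search for 7:
  L0 = {0}
  L1 = {3,4}
  L2 = {7}
first hit 7 at d=2 via a·a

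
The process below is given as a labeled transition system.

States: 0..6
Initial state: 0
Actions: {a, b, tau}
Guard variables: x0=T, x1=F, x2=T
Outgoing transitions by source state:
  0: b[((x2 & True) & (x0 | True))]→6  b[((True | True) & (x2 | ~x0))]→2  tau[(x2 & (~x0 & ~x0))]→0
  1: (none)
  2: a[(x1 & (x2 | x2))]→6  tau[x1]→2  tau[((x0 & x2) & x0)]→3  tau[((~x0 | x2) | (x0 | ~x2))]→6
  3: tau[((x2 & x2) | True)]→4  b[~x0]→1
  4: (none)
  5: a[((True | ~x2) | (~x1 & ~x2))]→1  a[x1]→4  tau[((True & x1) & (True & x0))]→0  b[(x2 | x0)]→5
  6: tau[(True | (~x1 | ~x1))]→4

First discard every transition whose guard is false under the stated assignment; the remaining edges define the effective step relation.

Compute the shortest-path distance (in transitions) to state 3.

Answer: 2

Working:
Layered search for 3:
  depth 0: {0}
  depth 1: {2,6}
  depth 2: {3,4}
3 enters at depth 2; path b·tau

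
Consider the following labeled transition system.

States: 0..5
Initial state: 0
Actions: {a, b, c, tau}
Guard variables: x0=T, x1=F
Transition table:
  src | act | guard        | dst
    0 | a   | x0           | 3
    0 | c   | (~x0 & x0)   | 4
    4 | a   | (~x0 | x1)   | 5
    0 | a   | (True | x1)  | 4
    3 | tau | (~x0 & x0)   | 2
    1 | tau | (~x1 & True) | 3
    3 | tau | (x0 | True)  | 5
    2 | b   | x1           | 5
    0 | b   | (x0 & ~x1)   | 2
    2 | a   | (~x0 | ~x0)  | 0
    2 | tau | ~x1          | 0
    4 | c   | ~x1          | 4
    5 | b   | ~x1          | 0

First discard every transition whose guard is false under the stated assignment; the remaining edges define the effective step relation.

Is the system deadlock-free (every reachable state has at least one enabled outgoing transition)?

R = {0,2,3,4,5}
  0: a→3  a→4  b→2  [deg 3]
  2: tau→0  [deg 1]
  3: tau→5  [deg 1]
  4: c→4  [deg 1]
  5: b→0  [deg 1]

Answer: DEADLOCK-FREE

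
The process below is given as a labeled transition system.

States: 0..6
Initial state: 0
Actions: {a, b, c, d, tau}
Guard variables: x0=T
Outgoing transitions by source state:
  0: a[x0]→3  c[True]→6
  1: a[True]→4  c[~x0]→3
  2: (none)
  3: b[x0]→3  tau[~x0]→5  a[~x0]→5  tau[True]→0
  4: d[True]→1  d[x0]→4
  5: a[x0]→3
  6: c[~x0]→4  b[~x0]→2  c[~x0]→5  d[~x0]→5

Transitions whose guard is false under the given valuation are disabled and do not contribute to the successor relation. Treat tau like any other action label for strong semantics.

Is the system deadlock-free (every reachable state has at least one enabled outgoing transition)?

R = {0,3,6}
  0: a→3  c→6  [2 out]
  3: b→3  tau→0  [2 out]
  6: ∅  [deadlock]
trace reaching 6: c

Answer: DEADLOCK at state 6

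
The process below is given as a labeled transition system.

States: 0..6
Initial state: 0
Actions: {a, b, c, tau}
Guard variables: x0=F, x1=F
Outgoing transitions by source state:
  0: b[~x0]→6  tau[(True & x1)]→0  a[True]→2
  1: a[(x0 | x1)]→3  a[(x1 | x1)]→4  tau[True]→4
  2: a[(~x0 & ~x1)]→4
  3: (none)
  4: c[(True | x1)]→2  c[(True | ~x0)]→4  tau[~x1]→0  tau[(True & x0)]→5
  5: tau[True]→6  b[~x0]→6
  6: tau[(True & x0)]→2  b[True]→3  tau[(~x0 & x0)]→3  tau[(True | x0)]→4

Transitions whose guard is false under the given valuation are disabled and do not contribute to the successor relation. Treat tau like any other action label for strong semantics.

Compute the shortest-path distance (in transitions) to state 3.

Answer: 2

Trace:
BFS to 3:
  L0 = {0}
  L1 = {2,6}
  L2 = {3,4}
3 enters at depth 2; path b·b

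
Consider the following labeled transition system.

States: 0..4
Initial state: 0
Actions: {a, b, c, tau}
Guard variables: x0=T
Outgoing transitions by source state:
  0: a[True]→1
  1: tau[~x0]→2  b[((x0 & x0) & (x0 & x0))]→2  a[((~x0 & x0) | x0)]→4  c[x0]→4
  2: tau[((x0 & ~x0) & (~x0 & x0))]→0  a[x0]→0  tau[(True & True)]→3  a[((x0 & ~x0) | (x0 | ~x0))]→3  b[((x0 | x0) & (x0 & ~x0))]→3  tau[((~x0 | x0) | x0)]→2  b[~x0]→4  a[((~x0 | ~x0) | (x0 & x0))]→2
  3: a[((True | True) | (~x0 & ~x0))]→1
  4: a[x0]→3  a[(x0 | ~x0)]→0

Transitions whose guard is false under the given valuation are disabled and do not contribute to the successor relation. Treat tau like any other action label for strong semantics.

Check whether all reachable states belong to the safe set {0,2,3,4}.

Allowed set {0,2,3,4}
Reachable = {0,1,2,3,4}
  0: ok
  1: VIOLATES
  2: ok
  3: ok
  4: ok
counterexample path to 1: a

Answer: INVARIANT VIOLATED at state 1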